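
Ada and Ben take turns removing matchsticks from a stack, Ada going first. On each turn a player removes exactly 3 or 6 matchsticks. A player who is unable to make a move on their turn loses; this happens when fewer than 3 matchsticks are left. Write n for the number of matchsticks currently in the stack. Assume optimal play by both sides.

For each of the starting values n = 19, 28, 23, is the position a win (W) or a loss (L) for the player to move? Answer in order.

19: L, 28: L, 23: W

Compute win/loss labels from the base case upward. A position with no move is L. Any other position is W if it can reach an L in one move, else L.
n=0: no move → L
n=1: no move → L
n=2: no move → L
n=3: reaches L-position 0 → W
n=4: reaches L-position 1 → W
n=5: reaches L-position 2 → W
n=6: reaches L-position 0 → W
n=7: reaches L-position 1 → W
n=8: reaches L-position 2 → W
n=9: only reaches 6(W), 3(W), all W → L
n=10: only reaches 7(W), 4(W), all W → L
n=11: only reaches 8(W), 5(W), all W → L
n=12: reaches L-position 9 → W
n=13: reaches L-position 10 → W
n=14: reaches L-position 11 → W
n=15: reaches L-position 9 → W
n=16: reaches L-position 10 → W
n=17: reaches L-position 11 → W
n=18: only reaches 15(W), 12(W), all W → L
n=19: only reaches 16(W), 13(W), all W → L
n=20: only reaches 17(W), 14(W), all W → L
n=21: reaches L-position 18 → W
n=22: reaches L-position 19 → W
n=23: reaches L-position 20 → W
n=24: reaches L-position 18 → W
n=25: reaches L-position 19 → W
n=26: reaches L-position 20 → W
n=27: only reaches 24(W), 21(W), all W → L
n=28: only reaches 25(W), 22(W), all W → L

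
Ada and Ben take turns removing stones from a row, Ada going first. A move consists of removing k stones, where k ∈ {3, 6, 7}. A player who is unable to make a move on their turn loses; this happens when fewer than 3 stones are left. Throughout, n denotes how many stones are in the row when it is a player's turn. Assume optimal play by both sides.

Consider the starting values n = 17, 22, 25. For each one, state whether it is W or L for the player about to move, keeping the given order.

17: W, 22: L, 25: W

Work bottom-up. With no move the player to move loses. Otherwise the position is W if at least one move leads to an L position for the opponent, and L if every move leads to a W.
n=0: no move → L
n=1: no move → L
n=2: no move → L
n=3: →0(L), so W
n=4: →1(L), so W
n=5: →2(L), so W
n=6: →0(L), so W
n=7: →1(L), so W
n=8: →2(L), so W
n=9: →2(L), so W
n=10: →7(W), 4(W), 3(W) — all W, so L
n=11: →8(W), 5(W), 4(W) — all W, so L
n=12: →9(W), 6(W), 5(W) — all W, so L
n=13: →10(L), so W
n=14: →11(L), so W
n=15: →12(L), so W
n=16: →10(L), so W
n=17: →11(L), so W
n=18: →12(L), so W
n=19: →12(L), so W
n=20: →17(W), 14(W), 13(W) — all W, so L
n=21: →18(W), 15(W), 14(W) — all W, so L
n=22: →19(W), 16(W), 15(W) — all W, so L
n=23: →20(L), so W
n=24: →21(L), so W
n=25: →22(L), so W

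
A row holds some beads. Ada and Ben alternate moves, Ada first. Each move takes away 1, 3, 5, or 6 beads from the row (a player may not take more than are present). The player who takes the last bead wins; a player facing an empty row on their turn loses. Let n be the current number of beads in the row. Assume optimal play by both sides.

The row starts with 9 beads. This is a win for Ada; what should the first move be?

Remove 5, leaving 4.

Classify positions by backward induction: terminal positions (no move available) are L. From any other position, the mover wins iff some move reaches an L.
n=0: no move → L
n=1: reaches L-position 0 → W
n=2: only reaches 1(W), which is W → L
n=3: reaches L-position 2 → W
n=4: only reaches 3(W), 1(W), all W → L
n=5: reaches L-position 4 → W
n=6: reaches L-position 0 → W
n=7: reaches L-position 4 → W
n=8: reaches L-position 2 → W
n=9: reaches L-position 4 → W
From 9, the L positions reachable in one move are: 4.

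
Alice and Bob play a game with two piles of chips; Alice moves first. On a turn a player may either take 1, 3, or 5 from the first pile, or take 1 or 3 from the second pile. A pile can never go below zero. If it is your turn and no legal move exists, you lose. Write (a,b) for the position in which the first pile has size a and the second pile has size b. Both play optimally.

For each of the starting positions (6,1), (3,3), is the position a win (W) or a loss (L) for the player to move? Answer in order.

Positions with no move are L. A position that does have a move is losing for the player to move precisely when every available move leads to a winning position for the opponent. Fill in the labels:
No move ever increases a pile, so every position that can arise here has a ≤ 6 and b ≤ 3; it is enough to label the cells with 0 ≤ a ≤ 6 and 0 ≤ b ≤ 3.
Every move lowers a or b (never raises either), so fill the grid row by row in increasing a, and left to right within a row: each cell's successors are then already labelled.
      b=0  b=1  b=2  b=3
a=0:    L    W    L    W
a=1:    W    L    W    L
a=2:    L    W    L    W
a=3:    W    L    W    L
a=4:    L    W    L    W
a=5:    W    L    W    L
a=6:    L    W    L    W
Cells with no legal move (terminal, hence L): (0,0).
The remaining L cells, each justified by listing all of its moves:
(0,2): L (sole option (0,1)(W) is W)
(1,1): L (options (0,1)(W), (1,0)(W) are all W)
(1,3): L (options (0,3)(W), (1,2)(W), (1,0)(W) are all W)
(2,0): L (sole option (1,0)(W) is W)
(2,2): L (options (1,2)(W), (2,1)(W) are all W)
(3,1): L (options (2,1)(W), (0,1)(W), (3,0)(W) are all W)
(3,3): L (options (2,3)(W), (0,3)(W), (3,2)(W), (3,0)(W) are all W)
(4,0): L (options (3,0)(W), (1,0)(W) are all W)
(4,2): L (options (3,2)(W), (1,2)(W), (4,1)(W) are all W)
(5,1): L (options (4,1)(W), (2,1)(W), (0,1)(W), (5,0)(W) are all W)
(5,3): L (options (4,3)(W), (2,3)(W), (0,3)(W), (5,2)(W), (5,0)(W) are all W)
(6,0): L (options (5,0)(W), (3,0)(W), (1,0)(W) are all W)
(6,2): L (options (5,2)(W), (3,2)(W), (1,2)(W), (6,1)(W) are all W)
Every other cell has at least one move into one of the L cells above, so it is W.
(6,1): the move to (5,1) reaches an L cell, so W
(3,3): one of the L cells justified above, so L

(6,1): W, (3,3): L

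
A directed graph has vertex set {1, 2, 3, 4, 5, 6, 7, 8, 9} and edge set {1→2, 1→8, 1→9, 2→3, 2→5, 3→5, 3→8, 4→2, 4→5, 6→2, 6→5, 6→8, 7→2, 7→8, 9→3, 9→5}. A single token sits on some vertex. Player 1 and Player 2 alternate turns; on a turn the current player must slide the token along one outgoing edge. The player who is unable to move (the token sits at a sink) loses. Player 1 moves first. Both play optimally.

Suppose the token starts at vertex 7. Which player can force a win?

Player 1 wins.

Work bottom-up. With no move the player to move loses. Otherwise the position is W if at least one move leads to an L position for the opponent, and L if every move leads to a W.
Every edge goes from a vertex to one that appears earlier in the order 5, 8, 3, 9, 2, 7, 1, 4, 6, so processing vertices in that order labels each vertex after all of its successors.
5: no outgoing edge → L
8: no outgoing edge → L
3: →8(L), so W
9: →5(L), so W
2: →5(L), so W
7: →8(L), so W
1: →8(L), so W
4: →5(L), so W
6: →8(L), so W
From 7 Player 1 can move to 8, reaching an L position.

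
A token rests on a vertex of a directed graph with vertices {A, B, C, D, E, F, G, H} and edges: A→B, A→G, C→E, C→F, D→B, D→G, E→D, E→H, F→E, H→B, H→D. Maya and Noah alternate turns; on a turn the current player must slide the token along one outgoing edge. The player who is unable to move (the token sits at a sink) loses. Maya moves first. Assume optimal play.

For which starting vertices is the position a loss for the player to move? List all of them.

B, E, G

Build the W/L table. Terminal = L. A non-terminal position is W if it has a move to some L; otherwise it is L.
Every edge goes from a vertex to one that appears earlier in the order B, G, D, H, E, F, C, A, so processing vertices in that order labels each vertex after all of its successors.
B: no outgoing edge → L
G: no outgoing edge → L
D: W (go to G, an L position)
H: W (go to B, an L position)
E: L (options H(W), D(W) are all W)
F: W (go to E, an L position)
C: W (go to E, an L position)
A: W (go to G, an L position)
The losing starting vertices are exactly the entries labelled L in this table (3 of them).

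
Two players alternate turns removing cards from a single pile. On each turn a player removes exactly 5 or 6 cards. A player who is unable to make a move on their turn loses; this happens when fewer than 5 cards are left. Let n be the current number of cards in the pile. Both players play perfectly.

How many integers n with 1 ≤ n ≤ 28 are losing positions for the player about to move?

Label each position W (a win for the player to move) or L (a loss). A position with no legal move is L; any other position is W exactly when some move reaches an L, and L when every move reaches a W.
n=0: no move → L
n=1: no move → L
n=2: no move → L
n=3: no move → L
n=4: no move → L
n=5: W (go to 0, an L position)
n=6: W (go to 1, an L position)
n=7: W (go to 2, an L position)
n=8: W (go to 3, an L position)
n=9: W (go to 4, an L position)
n=10: W (go to 4, an L position)
n=11: L (options 6(W), 5(W) are all W)
n=12: L (options 7(W), 6(W) are all W)
n=13: L (options 8(W), 7(W) are all W)
n=14: L (options 9(W), 8(W) are all W)
n=15: L (options 10(W), 9(W) are all W)
n=16: W (go to 11, an L position)
n=17: W (go to 12, an L position)
n=18: W (go to 13, an L position)
n=19: W (go to 14, an L position)
n=20: W (go to 15, an L position)
n=21: W (go to 15, an L position)
n=22: L (options 17(W), 16(W) are all W)
n=23: L (options 18(W), 17(W) are all W)
n=24: L (options 19(W), 18(W) are all W)
n=25: L (options 20(W), 19(W) are all W)
n=26: L (options 21(W), 20(W) are all W)
n=27: W (go to 22, an L position)
n=28: W (go to 23, an L position)
L entries with 1 ≤ n ≤ 28 (n=0 is outside the asked range and is not counted): n = 1, 2, 3, 4, 11, 12, 13, 14, 15, 22, 23, 24, 25, 26; that makes 14.

14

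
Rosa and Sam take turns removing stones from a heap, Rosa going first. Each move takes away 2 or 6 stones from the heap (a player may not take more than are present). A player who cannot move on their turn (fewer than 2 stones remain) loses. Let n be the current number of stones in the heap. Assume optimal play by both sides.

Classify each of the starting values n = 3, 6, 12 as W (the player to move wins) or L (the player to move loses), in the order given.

Positions with no move are L. A position that does have a move is losing for the player to move precisely when every available move leads to a winning position for the opponent. Fill in the labels:
n=0: no move → L
n=1: no move → L
n=2: W (go to 0, an L position)
n=3: W (go to 1, an L position)
n=4: L (sole option 2(W) is W)
n=5: L (sole option 3(W) is W)
n=6: W (go to 4, an L position)
n=7: W (go to 5, an L position)
n=8: L (options 6(W), 2(W) are all W)
n=9: L (options 7(W), 3(W) are all W)
n=10: W (go to 8, an L position)
n=11: W (go to 9, an L position)
n=12: L (options 10(W), 6(W) are all W)

3: W, 6: W, 12: L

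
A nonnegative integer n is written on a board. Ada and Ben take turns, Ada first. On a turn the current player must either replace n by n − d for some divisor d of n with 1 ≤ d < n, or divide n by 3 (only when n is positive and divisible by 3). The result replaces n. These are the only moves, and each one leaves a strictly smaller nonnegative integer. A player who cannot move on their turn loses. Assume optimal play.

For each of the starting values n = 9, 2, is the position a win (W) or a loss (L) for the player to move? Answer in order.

9: L, 2: W

Positions with no move are L. A position that does have a move is losing for the player to move precisely when every available move leads to a winning position for the opponent. Fill in the labels:
n=0: no move → L
n=1: no move → L
n=2: can move to 1, which is L ⇒ W
n=3: can move to 1, which is L ⇒ W
n=4: moves to 2(W), 3(W); every one is W ⇒ L
n=5: can move to 4, which is L ⇒ W
n=6: can move to 4, which is L ⇒ W
n=7: the only move is to 6(W), a W ⇒ L
n=8: can move to 4, which is L ⇒ W
n=9: moves to 3(W), 6(W), 8(W); every one is W ⇒ L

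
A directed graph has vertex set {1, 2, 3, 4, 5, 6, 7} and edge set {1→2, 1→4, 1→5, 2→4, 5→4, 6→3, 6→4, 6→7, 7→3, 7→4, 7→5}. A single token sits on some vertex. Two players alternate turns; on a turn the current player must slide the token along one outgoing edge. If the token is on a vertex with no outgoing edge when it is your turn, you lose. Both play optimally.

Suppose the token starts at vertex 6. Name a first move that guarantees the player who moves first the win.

Build the W/L table. Terminal = L. A non-terminal position is W if it has a move to some L; otherwise it is L.
Every edge goes from a vertex to one that appears earlier in the order 3, 4, 2, 5, 7, 1, 6, so processing vertices in that order labels each vertex after all of its successors.
3: no outgoing edge → L
4: no outgoing edge → L
2: W (go to 4, an L position)
5: W (go to 4, an L position)
7: W (go to 4, an L position)
1: W (go to 4, an L position)
6: W (go to 4, an L position)
From 6, the L positions reachable in one move are: 4, 3. Any move reaching one of these is winning.

Move to 4.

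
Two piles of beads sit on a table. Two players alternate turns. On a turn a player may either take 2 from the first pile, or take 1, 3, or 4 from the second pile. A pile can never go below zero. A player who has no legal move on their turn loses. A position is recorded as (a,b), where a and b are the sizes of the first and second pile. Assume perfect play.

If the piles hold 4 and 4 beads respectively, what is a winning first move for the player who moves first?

Positions with no move are L. A position that does have a move is losing for the player to move precisely when every available move leads to a winning position for the opponent. Fill in the labels:
No move ever increases a pile, so every position that can arise here has a ≤ 4 and b ≤ 4; it is enough to label the cells with 0 ≤ a ≤ 4 and 0 ≤ b ≤ 4.
Every move lowers a or b (never raises either), so fill the grid row by row in increasing a, and left to right within a row: each cell's successors are then already labelled.
      b=0  b=1  b=2  b=3  b=4
a=0:    L    W    L    W    W
a=1:    L    W    L    W    W
a=2:    W    L    W    L    W
a=3:    W    L    W    L    W
a=4:    L    W    L    W    W
Cells with no legal move (terminal, hence L): (0,0), (1,0).
The remaining L cells, each justified by listing all of its moves:
(0,2): L (sole option (0,1)(W) is W)
(1,2): L (sole option (1,1)(W) is W)
(2,1): L (options (0,1)(W), (2,0)(W) are all W)
(2,3): L (options (0,3)(W), (2,2)(W), (2,0)(W) are all W)
(3,1): L (options (1,1)(W), (3,0)(W) are all W)
(3,3): L (options (1,3)(W), (3,2)(W), (3,0)(W) are all W)
(4,0): L (sole option (2,0)(W) is W)
(4,2): L (options (2,2)(W), (4,1)(W) are all W)
Every other cell has at least one move into one of the L cells above, so it is W.
From (4,4), the L positions reachable in one move are: (4,0).

Move to (4,0).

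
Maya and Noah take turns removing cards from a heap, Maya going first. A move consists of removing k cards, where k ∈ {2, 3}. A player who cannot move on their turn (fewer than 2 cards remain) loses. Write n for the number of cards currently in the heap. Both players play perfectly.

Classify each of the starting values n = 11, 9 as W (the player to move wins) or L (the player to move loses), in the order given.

11: L, 9: W

Classify positions by backward induction: terminal positions (no move available) are L. From any other position, the mover wins iff some move reaches an L.
n=0: no move → L
n=1: no move → L
n=2: W (go to 0, an L position)
n=3: W (go to 1, an L position)
n=4: W (go to 1, an L position)
n=5: L (options 3(W), 2(W) are all W)
n=6: L (options 4(W), 3(W) are all W)
n=7: W (go to 5, an L position)
n=8: W (go to 6, an L position)
n=9: W (go to 6, an L position)
n=10: L (options 8(W), 7(W) are all W)
n=11: L (options 9(W), 8(W) are all W)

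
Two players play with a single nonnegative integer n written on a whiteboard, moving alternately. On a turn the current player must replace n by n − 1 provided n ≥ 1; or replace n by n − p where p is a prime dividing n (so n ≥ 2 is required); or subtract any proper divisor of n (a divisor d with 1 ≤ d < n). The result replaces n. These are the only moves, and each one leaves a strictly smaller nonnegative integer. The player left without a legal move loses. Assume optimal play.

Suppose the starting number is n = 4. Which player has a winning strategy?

Use the standard recursion: the mover loses at a terminal position; elsewhere, the mover wins exactly when some move hands the opponent an L position.
n=0: no move → L
n=1: W (go to 0, an L position)
n=2: W (go to 0, an L position)
n=3: W (go to 0, an L position)
n=4: L (options 2(W), 3(W) are all W)
Every move from 4 reaches a W position, so the mover loses.

The second player wins.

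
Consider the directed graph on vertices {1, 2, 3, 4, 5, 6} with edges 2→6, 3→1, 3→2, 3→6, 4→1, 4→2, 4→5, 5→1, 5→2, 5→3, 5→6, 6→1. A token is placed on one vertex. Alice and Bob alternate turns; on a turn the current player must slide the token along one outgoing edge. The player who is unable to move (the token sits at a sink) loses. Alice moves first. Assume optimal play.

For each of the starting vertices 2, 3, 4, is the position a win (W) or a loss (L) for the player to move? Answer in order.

2: L, 3: W, 4: W

Work bottom-up. With no move the player to move loses. Otherwise the position is W if at least one move leads to an L position for the opponent, and L if every move leads to a W.
Every edge goes from a vertex to one that appears earlier in the order 1, 6, 2, 3, 5, 4, so processing vertices in that order labels each vertex after all of its successors.
1: no outgoing edge → L
6: W (go to 1, an L position)
2: L (sole option 6(W) is W)
3: W (go to 2, an L position)
5: W (go to 2, an L position)
4: W (go to 2, an L position)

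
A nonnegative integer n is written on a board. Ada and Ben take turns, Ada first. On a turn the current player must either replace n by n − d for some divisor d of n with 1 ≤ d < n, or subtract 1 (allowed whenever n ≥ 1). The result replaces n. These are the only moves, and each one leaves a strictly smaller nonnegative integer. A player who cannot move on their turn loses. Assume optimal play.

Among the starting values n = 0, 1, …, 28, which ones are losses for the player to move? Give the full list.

0, 2, 5, 7, 9, 11, 13, 15, 17, 19, 21, 23, 25, 27

Positions with no move are L. A position that does have a move is losing for the player to move precisely when every available move leads to a winning position for the opponent. Fill in the labels:
n=0: no move → L
n=1: →0(L), so W
n=2: →1(W) only, which is W, so L
n=3: →2(L), so W
n=4: →2(L), so W
n=5: →4(W) only, which is W, so L
n=6: →5(L), so W
n=7: →6(W) only, which is W, so L
n=8: →7(L), so W
n=9: →6(W), 8(W) — all W, so L
n=10: →5(L), so W
n=11: →10(W) only, which is W, so L
n=12: →9(L), so W
n=13: →12(W) only, which is W, so L
n=14: →7(L), so W
n=15: →10(W), 12(W), 14(W) — all W, so L
n=16: →15(L), so W
n=17: →16(W) only, which is W, so L
n=18: →9(L), so W
n=19: →18(W) only, which is W, so L
n=20: →15(L), so W
n=21: →14(W), 18(W), 20(W) — all W, so L
n=22: →11(L), so W
n=23: →22(W) only, which is W, so L
n=24: →21(L), so W
n=25: →20(W), 24(W) — all W, so L
n=26: →13(L), so W
n=27: →18(W), 24(W), 26(W) — all W, so L
n=28: →21(L), so W
Reading off the rows marked L gives the requested list; there are 14 such values of n.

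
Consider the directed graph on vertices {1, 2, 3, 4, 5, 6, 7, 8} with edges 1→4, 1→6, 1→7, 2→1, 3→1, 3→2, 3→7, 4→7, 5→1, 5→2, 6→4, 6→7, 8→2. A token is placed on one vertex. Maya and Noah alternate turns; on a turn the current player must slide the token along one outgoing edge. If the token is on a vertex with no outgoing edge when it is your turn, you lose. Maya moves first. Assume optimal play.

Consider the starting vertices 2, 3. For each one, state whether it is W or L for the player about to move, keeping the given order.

2: L, 3: W

Build the W/L table. Terminal = L. A non-terminal position is W if it has a move to some L; otherwise it is L.
Every edge goes from a vertex to one that appears earlier in the order 7, 4, 6, 1, 2, 8, 5, 3, so processing vertices in that order labels each vertex after all of its successors.
7: no outgoing edge → L
4: →7(L), so W
6: →7(L), so W
1: →7(L), so W
2: →1(W) only, which is W, so L
8: →2(L), so W
5: →2(L), so W
3: →2(L), so W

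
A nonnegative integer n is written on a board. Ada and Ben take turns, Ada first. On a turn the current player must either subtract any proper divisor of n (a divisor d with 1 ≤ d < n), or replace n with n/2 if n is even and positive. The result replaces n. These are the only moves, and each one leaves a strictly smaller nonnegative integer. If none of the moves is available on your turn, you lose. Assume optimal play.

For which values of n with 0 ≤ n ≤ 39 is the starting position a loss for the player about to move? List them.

Label each position W (a win for the player to move) or L (a loss). A position with no legal move is L; any other position is W exactly when some move reaches an L, and L when every move reaches a W.
n=0: no move → L
n=1: no move → L
n=2: W (go to 1, an L position)
n=3: L (sole option 2(W) is W)
n=4: W (go to 3, an L position)
n=5: L (sole option 4(W) is W)
n=6: W (go to 3, an L position)
n=7: L (sole option 6(W) is W)
n=8: W (go to 7, an L position)
n=9: L (options 6(W), 8(W) are all W)
n=10: W (go to 5, an L position)
n=11: L (sole option 10(W) is W)
n=12: W (go to 9, an L position)
n=13: L (sole option 12(W) is W)
n=14: W (go to 7, an L position)
n=15: L (options 10(W), 12(W), 14(W) are all W)
n=16: W (go to 15, an L position)
n=17: L (sole option 16(W) is W)
n=18: W (go to 9, an L position)
n=19: L (sole option 18(W) is W)
n=20: W (go to 15, an L position)
n=21: L (options 14(W), 18(W), 20(W) are all W)
n=22: W (go to 11, an L position)
n=23: L (sole option 22(W) is W)
n=24: W (go to 21, an L position)
n=25: L (options 20(W), 24(W) are all W)
n=26: W (go to 13, an L position)
n=27: L (options 18(W), 24(W), 26(W) are all W)
n=28: W (go to 21, an L position)
n=29: L (sole option 28(W) is W)
n=30: W (go to 15, an L position)
n=31: L (sole option 30(W) is W)
n=32: W (go to 31, an L position)
n=33: L (options 22(W), 30(W), 32(W) are all W)
n=34: W (go to 17, an L position)
n=35: L (options 28(W), 30(W), 34(W) are all W)
n=36: W (go to 27, an L position)
n=37: L (sole option 36(W) is W)
n=38: W (go to 19, an L position)
n=39: L (options 26(W), 36(W), 38(W) are all W)
The losing starting values of n are exactly the entries labelled L in this table (21 of them).

0, 1, 3, 5, 7, 9, 11, 13, 15, 17, 19, 21, 23, 25, 27, 29, 31, 33, 35, 37, 39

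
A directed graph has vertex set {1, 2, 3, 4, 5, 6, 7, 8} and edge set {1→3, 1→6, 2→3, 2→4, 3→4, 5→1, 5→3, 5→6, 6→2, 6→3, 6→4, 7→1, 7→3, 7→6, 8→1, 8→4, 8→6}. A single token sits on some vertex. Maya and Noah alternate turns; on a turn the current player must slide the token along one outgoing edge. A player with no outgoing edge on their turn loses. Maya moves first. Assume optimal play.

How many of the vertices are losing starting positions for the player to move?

Compute win/loss labels from the base case upward. A position with no move is L. Any other position is W if it can reach an L in one move, else L.
Every edge goes from a vertex to one that appears earlier in the order 4, 3, 2, 6, 1, 7, 5, 8, so processing vertices in that order labels each vertex after all of its successors.
4: no outgoing edge → L
3: reaches L-position 4 → W
2: reaches L-position 4 → W
6: reaches L-position 4 → W
1: only reaches 6(W), 3(W), all W → L
7: reaches L-position 1 → W
5: reaches L-position 1 → W
8: reaches L-position 1 → W
The L vertices are 1, 4; that is 2 in all.

2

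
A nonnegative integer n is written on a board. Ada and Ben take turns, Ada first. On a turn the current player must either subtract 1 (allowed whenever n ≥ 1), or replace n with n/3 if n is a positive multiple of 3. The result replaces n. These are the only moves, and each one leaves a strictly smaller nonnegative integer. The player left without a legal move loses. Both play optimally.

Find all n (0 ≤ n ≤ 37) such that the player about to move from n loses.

0, 2, 4, 7, 9, 11, 13, 15, 17, 19, 22, 24, 26, 28, 30, 32, 34, 36

Build the W/L table. Terminal = L. A non-terminal position is W if it has a move to some L; otherwise it is L.
n=0: no move → L
n=1: →0(L), so W
n=2: →1(W) only, which is W, so L
n=3: →2(L), so W
n=4: →3(W) only, which is W, so L
n=5: →4(L), so W
n=6: →2(L), so W
n=7: →6(W) only, which is W, so L
n=8: →7(L), so W
n=9: →3(W), 8(W) — all W, so L
n=10: →9(L), so W
n=11: →10(W) only, which is W, so L
n=12: →4(L), so W
n=13: →12(W) only, which is W, so L
n=14: →13(L), so W
n=15: →5(W), 14(W) — all W, so L
n=16: →15(L), so W
n=17: →16(W) only, which is W, so L
n=18: →17(L), so W
n=19: →18(W) only, which is W, so L
n=20: →19(L), so W
n=21: →7(L), so W
n=22: →21(W) only, which is W, so L
n=23: →22(L), so W
n=24: →8(W), 23(W) — all W, so L
n=25: →24(L), so W
n=26: →25(W) only, which is W, so L
n=27: →9(L), so W
n=28: →27(W) only, which is W, so L
n=29: →28(L), so W
n=30: →10(W), 29(W) — all W, so L
n=31: →30(L), so W
n=32: →31(W) only, which is W, so L
n=33: →11(L), so W
n=34: →33(W) only, which is W, so L
n=35: →34(L), so W
n=36: →12(W), 35(W) — all W, so L
n=37: →36(L), so W
The losing starting values of n are exactly the entries labelled L in this table (18 of them).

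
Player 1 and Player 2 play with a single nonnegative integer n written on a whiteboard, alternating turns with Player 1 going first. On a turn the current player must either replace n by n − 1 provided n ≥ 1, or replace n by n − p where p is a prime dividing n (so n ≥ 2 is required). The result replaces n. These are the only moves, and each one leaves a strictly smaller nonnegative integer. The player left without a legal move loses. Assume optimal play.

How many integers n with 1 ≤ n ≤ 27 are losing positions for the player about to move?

Work bottom-up. With no move the player to move loses. Otherwise the position is W if at least one move leads to an L position for the opponent, and L if every move leads to a W.
n=0: no move → L
n=1: reaches L-position 0 → W
n=2: reaches L-position 0 → W
n=3: reaches L-position 0 → W
n=4: only reaches 2(W), 3(W), all W → L
n=5: reaches L-position 0 → W
n=6: reaches L-position 4 → W
n=7: reaches L-position 0 → W
n=8: only reaches 6(W), 7(W), all W → L
n=9: reaches L-position 8 → W
n=10: reaches L-position 8 → W
n=11: reaches L-position 0 → W
n=12: only reaches 9(W), 10(W), 11(W), all W → L
n=13: reaches L-position 0 → W
n=14: reaches L-position 12 → W
n=15: reaches L-position 12 → W
n=16: only reaches 14(W), 15(W), all W → L
n=17: reaches L-position 0 → W
n=18: reaches L-position 16 → W
n=19: reaches L-position 0 → W
n=20: only reaches 15(W), 18(W), 19(W), all W → L
n=21: reaches L-position 20 → W
n=22: reaches L-position 20 → W
n=23: reaches L-position 0 → W
n=24: only reaches 21(W), 22(W), 23(W), all W → L
n=25: reaches L-position 20 → W
n=26: reaches L-position 24 → W
n=27: reaches L-position 24 → W
L entries with 1 ≤ n ≤ 27 (n=0 is outside the asked range and is not counted): n = 4, 8, 12, 16, 20, 24; that makes 6.

6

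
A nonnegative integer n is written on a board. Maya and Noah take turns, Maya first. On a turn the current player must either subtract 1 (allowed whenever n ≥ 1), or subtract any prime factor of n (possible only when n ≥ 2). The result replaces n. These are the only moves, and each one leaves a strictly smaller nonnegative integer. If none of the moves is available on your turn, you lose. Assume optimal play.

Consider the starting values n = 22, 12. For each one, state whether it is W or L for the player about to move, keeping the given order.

Label each position W (a win for the player to move) or L (a loss). A position with no legal move is L; any other position is W exactly when some move reaches an L, and L when every move reaches a W.
n=0: no move → L
n=1: reaches L-position 0 → W
n=2: reaches L-position 0 → W
n=3: reaches L-position 0 → W
n=4: only reaches 2(W), 3(W), all W → L
n=5: reaches L-position 0 → W
n=6: reaches L-position 4 → W
n=7: reaches L-position 0 → W
n=8: only reaches 6(W), 7(W), all W → L
n=9: reaches L-position 8 → W
n=10: reaches L-position 8 → W
n=11: reaches L-position 0 → W
n=12: only reaches 9(W), 10(W), 11(W), all W → L
n=13: reaches L-position 0 → W
n=14: reaches L-position 12 → W
n=15: reaches L-position 12 → W
n=16: only reaches 14(W), 15(W), all W → L
n=17: reaches L-position 0 → W
n=18: reaches L-position 16 → W
n=19: reaches L-position 0 → W
n=20: only reaches 15(W), 18(W), 19(W), all W → L
n=21: reaches L-position 20 → W
n=22: reaches L-position 20 → W

22: W, 12: L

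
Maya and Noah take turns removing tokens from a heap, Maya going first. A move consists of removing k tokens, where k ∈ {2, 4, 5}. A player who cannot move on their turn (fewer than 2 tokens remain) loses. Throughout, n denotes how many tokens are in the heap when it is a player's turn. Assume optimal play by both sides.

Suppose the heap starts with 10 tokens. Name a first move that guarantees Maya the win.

Positions with no move are L. A position that does have a move is losing for the player to move precisely when every available move leads to a winning position for the opponent. Fill in the labels:
n=0: no move → L
n=1: no move → L
n=2: reaches L-position 0 → W
n=3: reaches L-position 1 → W
n=4: reaches L-position 0 → W
n=5: reaches L-position 1 → W
n=6: reaches L-position 1 → W
n=7: only reaches 5(W), 3(W), 2(W), all W → L
n=8: only reaches 6(W), 4(W), 3(W), all W → L
n=9: reaches L-position 7 → W
n=10: reaches L-position 8 → W
From 10, the L positions reachable in one move are: 8.

Remove 2, leaving 8.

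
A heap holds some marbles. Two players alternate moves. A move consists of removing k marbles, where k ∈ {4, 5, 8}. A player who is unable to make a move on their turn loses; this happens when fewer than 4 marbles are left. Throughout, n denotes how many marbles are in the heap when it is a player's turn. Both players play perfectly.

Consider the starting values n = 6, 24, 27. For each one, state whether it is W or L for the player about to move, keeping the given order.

6: W, 24: L, 27: L

Work bottom-up. With no move the player to move loses. Otherwise the position is W if at least one move leads to an L position for the opponent, and L if every move leads to a W.
n=0: no move → L
n=1: no move → L
n=2: no move → L
n=3: no move → L
n=4: can move to 0, which is L ⇒ W
n=5: can move to 1, which is L ⇒ W
n=6: can move to 2, which is L ⇒ W
n=7: can move to 3, which is L ⇒ W
n=8: can move to 3, which is L ⇒ W
n=9: can move to 1, which is L ⇒ W
n=10: can move to 2, which is L ⇒ W
n=11: can move to 3, which is L ⇒ W
n=12: moves to 8(W), 7(W), 4(W); every one is W ⇒ L
n=13: moves to 9(W), 8(W), 5(W); every one is W ⇒ L
n=14: moves to 10(W), 9(W), 6(W); every one is W ⇒ L
n=15: moves to 11(W), 10(W), 7(W); every one is W ⇒ L
n=16: can move to 12, which is L ⇒ W
n=17: can move to 13, which is L ⇒ W
n=18: can move to 14, which is L ⇒ W
n=19: can move to 15, which is L ⇒ W
n=20: can move to 15, which is L ⇒ W
n=21: can move to 13, which is L ⇒ W
n=22: can move to 14, which is L ⇒ W
n=23: can move to 15, which is L ⇒ W
n=24: moves to 20(W), 19(W), 16(W); every one is W ⇒ L
n=25: moves to 21(W), 20(W), 17(W); every one is W ⇒ L
n=26: moves to 22(W), 21(W), 18(W); every one is W ⇒ L
n=27: moves to 23(W), 22(W), 19(W); every one is W ⇒ L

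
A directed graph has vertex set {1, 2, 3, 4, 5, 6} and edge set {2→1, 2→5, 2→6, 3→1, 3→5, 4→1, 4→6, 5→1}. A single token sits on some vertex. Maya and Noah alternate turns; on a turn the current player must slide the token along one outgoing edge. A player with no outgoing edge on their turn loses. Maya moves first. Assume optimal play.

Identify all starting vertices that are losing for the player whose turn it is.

Classify positions by backward induction: terminal positions (no move available) are L. From any other position, the mover wins iff some move reaches an L.
Every edge goes from a vertex to one that appears earlier in the order 1, 6, 5, 4, 3, 2, so processing vertices in that order labels each vertex after all of its successors.
1: no outgoing edge → L
6: no outgoing edge → L
5: →1(L), so W
4: →6(L), so W
3: →1(L), so W
2: →6(L), so W
The losing starting vertices are exactly the entries labelled L in this table (2 of them).

1, 6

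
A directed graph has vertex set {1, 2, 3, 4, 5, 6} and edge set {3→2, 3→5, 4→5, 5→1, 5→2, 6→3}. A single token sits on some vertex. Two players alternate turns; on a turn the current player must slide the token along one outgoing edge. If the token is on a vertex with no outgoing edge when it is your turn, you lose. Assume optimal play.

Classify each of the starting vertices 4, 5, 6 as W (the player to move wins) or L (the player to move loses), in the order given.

Use the standard recursion: the mover loses at a terminal position; elsewhere, the mover wins exactly when some move hands the opponent an L position.
Every edge goes from a vertex to one that appears earlier in the order 2, 1, 5, 3, 6, 4, so processing vertices in that order labels each vertex after all of its successors.
2: no outgoing edge → L
1: no outgoing edge → L
5: reaches L-position 1 → W
3: reaches L-position 2 → W
6: only reaches 3(W), which is W → L
4: only reaches 5(W), which is W → L

4: L, 5: W, 6: L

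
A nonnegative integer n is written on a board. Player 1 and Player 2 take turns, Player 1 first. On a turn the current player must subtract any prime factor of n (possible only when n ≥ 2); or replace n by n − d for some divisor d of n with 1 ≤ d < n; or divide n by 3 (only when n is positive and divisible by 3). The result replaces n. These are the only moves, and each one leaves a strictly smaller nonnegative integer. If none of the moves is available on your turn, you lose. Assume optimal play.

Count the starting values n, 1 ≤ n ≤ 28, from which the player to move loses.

Label each position W (a win for the player to move) or L (a loss). A position with no legal move is L; any other position is W exactly when some move reaches an L, and L when every move reaches a W.
n=0: no move → L
n=1: no move → L
n=2: W (go to 0, an L position)
n=3: W (go to 0, an L position)
n=4: L (options 2(W), 3(W) are all W)
n=5: W (go to 0, an L position)
n=6: W (go to 4, an L position)
n=7: W (go to 0, an L position)
n=8: W (go to 4, an L position)
n=9: L (options 3(W), 6(W), 8(W) are all W)
n=10: W (go to 9, an L position)
n=11: W (go to 0, an L position)
n=12: W (go to 4, an L position)
n=13: W (go to 0, an L position)
n=14: L (options 7(W), 12(W), 13(W) are all W)
n=15: W (go to 14, an L position)
n=16: W (go to 14, an L position)
n=17: W (go to 0, an L position)
n=18: W (go to 9, an L position)
n=19: W (go to 0, an L position)
n=20: L (options 10(W), 15(W), 16(W), 18(W), 19(W) are all W)
n=21: W (go to 14, an L position)
n=22: W (go to 20, an L position)
n=23: W (go to 0, an L position)
n=24: W (go to 20, an L position)
n=25: W (go to 20, an L position)
n=26: L (options 13(W), 24(W), 25(W) are all W)
n=27: W (go to 9, an L position)
n=28: W (go to 14, an L position)
L entries with 1 ≤ n ≤ 28 (n=0 is outside the asked range and is not counted): n = 1, 4, 9, 14, 20, 26; that makes 6.

6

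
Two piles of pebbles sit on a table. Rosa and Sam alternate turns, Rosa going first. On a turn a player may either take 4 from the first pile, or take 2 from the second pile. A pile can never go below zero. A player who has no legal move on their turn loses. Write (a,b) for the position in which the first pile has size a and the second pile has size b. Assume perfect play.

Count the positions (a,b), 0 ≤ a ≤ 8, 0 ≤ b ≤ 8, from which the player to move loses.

Compute win/loss labels from the base case upward. A position with no move is L. Any other position is W if it can reach an L in one move, else L.
Every move lowers a or b (never raises either), so fill the grid row by row in increasing a, and left to right within a row: each cell's successors are then already labelled.
      b=0  b=1  b=2  b=3  b=4  b=5  b=6  b=7  b=8
a=0:    L    L    W    W    L    L    W    W    L
a=1:    L    L    W    W    L    L    W    W    L
a=2:    L    L    W    W    L    L    W    W    L
a=3:    L    L    W    W    L    L    W    W    L
a=4:    W    W    L    L    W    W    L    L    W
a=5:    W    W    L    L    W    W    L    L    W
a=6:    W    W    L    L    W    W    L    L    W
a=7:    W    W    L    L    W    W    L    L    W
a=8:    L    L    W    W    L    L    W    W    L
Cells with no legal move (terminal, hence L): (0,0), (0,1), (1,0), (1,1), (2,0), (2,1), (3,0), (3,1).
The remaining L cells, each justified by listing all of its moves:
(0,4): only reaches (0,2)(W), which is W → L
(0,5): only reaches (0,3)(W), which is W → L
(0,8): only reaches (0,6)(W), which is W → L
(1,4): only reaches (1,2)(W), which is W → L
(1,5): only reaches (1,3)(W), which is W → L
(1,8): only reaches (1,6)(W), which is W → L
(2,4): only reaches (2,2)(W), which is W → L
(2,5): only reaches (2,3)(W), which is W → L
(2,8): only reaches (2,6)(W), which is W → L
(3,4): only reaches (3,2)(W), which is W → L
(3,5): only reaches (3,3)(W), which is W → L
(3,8): only reaches (3,6)(W), which is W → L
(4,2): only reaches (0,2)(W), (4,0)(W), all W → L
(4,3): only reaches (0,3)(W), (4,1)(W), all W → L
(4,6): only reaches (0,6)(W), (4,4)(W), all W → L
(4,7): only reaches (0,7)(W), (4,5)(W), all W → L
(5,2): only reaches (1,2)(W), (5,0)(W), all W → L
(5,3): only reaches (1,3)(W), (5,1)(W), all W → L
(5,6): only reaches (1,6)(W), (5,4)(W), all W → L
(5,7): only reaches (1,7)(W), (5,5)(W), all W → L
(6,2): only reaches (2,2)(W), (6,0)(W), all W → L
(6,3): only reaches (2,3)(W), (6,1)(W), all W → L
(6,6): only reaches (2,6)(W), (6,4)(W), all W → L
(6,7): only reaches (2,7)(W), (6,5)(W), all W → L
(7,2): only reaches (3,2)(W), (7,0)(W), all W → L
(7,3): only reaches (3,3)(W), (7,1)(W), all W → L
(7,6): only reaches (3,6)(W), (7,4)(W), all W → L
(7,7): only reaches (3,7)(W), (7,5)(W), all W → L
(8,0): only reaches (4,0)(W), which is W → L
(8,1): only reaches (4,1)(W), which is W → L
(8,4): only reaches (4,4)(W), (8,2)(W), all W → L
(8,5): only reaches (4,5)(W), (8,3)(W), all W → L
(8,8): only reaches (4,8)(W), (8,6)(W), all W → L
Every other cell has at least one move into one of the L cells above, so it is W.
L cells per row: a=0: 5, a=1: 5, a=2: 5, a=3: 5, a=4: 4, a=5: 4, a=6: 4, a=7: 4, a=8: 5; total 41.

41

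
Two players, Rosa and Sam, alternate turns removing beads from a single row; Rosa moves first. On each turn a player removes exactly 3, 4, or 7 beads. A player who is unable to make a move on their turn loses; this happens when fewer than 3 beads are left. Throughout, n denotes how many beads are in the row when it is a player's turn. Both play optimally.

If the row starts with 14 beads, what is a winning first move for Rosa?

Compute win/loss labels from the base case upward. A position with no move is L. Any other position is W if it can reach an L in one move, else L.
n=0: no move → L
n=1: no move → L
n=2: no move → L
n=3: →0(L), so W
n=4: →1(L), so W
n=5: →2(L), so W
n=6: →2(L), so W
n=7: →0(L), so W
n=8: →1(L), so W
n=9: →2(L), so W
n=10: →7(W), 6(W), 3(W) — all W, so L
n=11: →8(W), 7(W), 4(W) — all W, so L
n=12: →9(W), 8(W), 5(W) — all W, so L
n=13: →10(L), so W
n=14: →11(L), so W
From 14, the L positions reachable in one move are: 11, 10. Any move reaching one of these is winning.

Remove 3, leaving 11.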